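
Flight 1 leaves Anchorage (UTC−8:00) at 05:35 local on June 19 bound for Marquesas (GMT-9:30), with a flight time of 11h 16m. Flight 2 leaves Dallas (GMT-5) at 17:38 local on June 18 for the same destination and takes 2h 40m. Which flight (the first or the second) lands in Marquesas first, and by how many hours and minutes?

the second, by 23 hours 33 minutes

Flight 1 in UTC: 05:35 + 8:00 = 13:35 on Jun 19.
+11 hours 16 minutes → arrive 00:51 UTC on Jun 20.
Flight 2 in UTC: 17:38 + 5:00 = 22:38 on Jun 18.
+2 hours and 40 minutes → arrive 01:18 UTC on Jun 19.
Flight 2 lands earlier by 23 hours 33 minutes.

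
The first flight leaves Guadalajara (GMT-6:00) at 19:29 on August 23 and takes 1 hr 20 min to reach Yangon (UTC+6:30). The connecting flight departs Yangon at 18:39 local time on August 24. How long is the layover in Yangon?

9 hours 20 minutes

Convert departure to UTC: 19:29 + 6:00 = 01:29 UTC on Aug 24.
Add 1 hour and 20 minutes flight time → 02:49 UTC.
Yangon is UTC+6:30, so local arrival = 02:49 + 6:30 = 09:19 on Aug 24.
Layover = 18:39 − 09:19 = 9 hours 20 minutes.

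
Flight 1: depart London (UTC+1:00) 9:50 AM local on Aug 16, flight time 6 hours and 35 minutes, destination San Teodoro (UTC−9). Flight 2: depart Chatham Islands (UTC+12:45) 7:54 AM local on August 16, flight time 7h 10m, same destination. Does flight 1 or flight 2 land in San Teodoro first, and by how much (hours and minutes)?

Flight 1 in UTC: 9:50 AM − 1:00 = 8:50 AM on Aug 16.
+6 hours and 35 minutes → arrive 3:25 PM UTC on Aug 16.
Flight 2 in UTC: 7:54 AM − 12:45 = 7:09 PM on Aug 15.
+7 hours and 10 minutes → arrive 2:19 AM UTC on Aug 16.
Flight 2 lands earlier by 13 hours 6 minutes.

the second, by 13 hours 6 minutes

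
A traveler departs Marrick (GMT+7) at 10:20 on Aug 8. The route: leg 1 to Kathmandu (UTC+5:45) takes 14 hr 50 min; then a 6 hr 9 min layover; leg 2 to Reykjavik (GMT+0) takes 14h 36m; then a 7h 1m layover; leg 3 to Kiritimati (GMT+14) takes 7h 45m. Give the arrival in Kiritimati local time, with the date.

19:41 on Aug 10

Convert departure to UTC: 10:20 − 7:00 = 03:20 UTC on Aug 8.
Add 14 hours 50 minutes leg 1 → 18:10 UTC.
Add 6 hours and 9 minutes layover in Kathmandu → 00:19 UTC (Aug 9).
Add 14 hours 36 minutes leg 2 → 14:55 UTC.
Add 7 hours and 1 minute layover in Reykjavik → 21:56 UTC.
Add 7 hours and 45 minutes leg 3 → 05:41 UTC (Aug 10).
Kiritimati is UTC+14:00, so local arrival = 05:41 + 14:00 = 19:41 on Aug 10.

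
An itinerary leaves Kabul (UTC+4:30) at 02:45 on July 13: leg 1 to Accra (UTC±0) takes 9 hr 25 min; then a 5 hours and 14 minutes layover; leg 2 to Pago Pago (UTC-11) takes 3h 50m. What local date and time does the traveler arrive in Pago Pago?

05:44 on Jul 13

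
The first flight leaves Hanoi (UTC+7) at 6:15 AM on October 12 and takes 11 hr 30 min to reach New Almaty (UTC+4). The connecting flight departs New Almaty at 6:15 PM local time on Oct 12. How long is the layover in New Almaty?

3 hours 30 minutes

Convert departure to UTC: 6:15 AM − 7:00 = 11:15 PM UTC on Oct 11.
Add 11 hours and 30 minutes flight time → 10:45 AM UTC (Oct 12).
New Almaty is UTC+4:00, so local arrival = 10:45 AM + 4:00 = 2:45 PM on Oct 12.
Layover = 6:15 PM − 2:45 PM = 3 hours 30 minutes.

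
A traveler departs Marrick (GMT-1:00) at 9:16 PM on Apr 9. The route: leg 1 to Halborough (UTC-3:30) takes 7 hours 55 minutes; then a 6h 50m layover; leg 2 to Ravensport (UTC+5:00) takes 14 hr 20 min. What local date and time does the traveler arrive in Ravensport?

8:21 AM on Apr 11

Convert departure to UTC: 9:16 PM + 1:00 = 10:16 PM UTC on Apr 9.
Add 7 hours and 55 minutes leg 1 → 6:11 AM UTC (Apr 10).
Add 6 hours 50 minutes layover in Halborough → 1:01 PM UTC.
Add 14 hours and 20 minutes leg 2 → 3:21 AM UTC (Apr 11).
Ravensport is UTC+5:00, so local arrival = 3:21 AM + 5:00 = 8:21 AM on Apr 11.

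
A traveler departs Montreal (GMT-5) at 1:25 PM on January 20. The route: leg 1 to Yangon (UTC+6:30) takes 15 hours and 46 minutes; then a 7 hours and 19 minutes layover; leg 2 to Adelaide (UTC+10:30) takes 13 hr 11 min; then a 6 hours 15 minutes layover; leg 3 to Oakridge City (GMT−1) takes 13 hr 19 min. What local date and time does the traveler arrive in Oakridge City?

Convert departure to UTC: 1:25 PM + 5:00 = 6:25 PM UTC on Jan 20.
Add 15 hours and 46 minutes leg 1 → 10:11 AM UTC (Jan 21).
Add 7 hours and 19 minutes layover in Yangon → 5:30 PM UTC.
Add 13 hours and 11 minutes leg 2 → 6:41 AM UTC (Jan 22).
Add 6 hours and 15 minutes layover in Adelaide → 12:56 PM UTC.
Add 13 hours 19 minutes leg 3 → 2:15 AM UTC (Jan 23).
Oakridge City is UTC−1:00, so local arrival = 2:15 AM − 1:00 = 1:15 AM on Jan 23.

1:15 AM on January 23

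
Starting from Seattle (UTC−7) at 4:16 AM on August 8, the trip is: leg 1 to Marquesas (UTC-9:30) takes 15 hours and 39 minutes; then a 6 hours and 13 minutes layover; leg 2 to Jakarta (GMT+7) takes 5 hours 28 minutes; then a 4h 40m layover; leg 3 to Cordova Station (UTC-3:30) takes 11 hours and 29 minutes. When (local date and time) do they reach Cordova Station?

Convert departure to UTC: 4:16 AM + 7:00 = 11:16 AM UTC on Aug 8.
Add 15 hours and 39 minutes leg 1 → 2:55 AM UTC (Aug 9).
Add 6 hours 13 minutes layover in Marquesas → 9:08 AM UTC.
Add 5 hours and 28 minutes leg 2 → 2:36 PM UTC.
Add 4 hours 40 minutes layover in Jakarta → 7:16 PM UTC.
Add 11 hours 29 minutes leg 3 → 6:45 AM UTC (Aug 10).
Cordova Station is UTC−3:30, so local arrival = 6:45 AM − 3:30 = 3:15 AM on Aug 10.

3:15 AM on August 10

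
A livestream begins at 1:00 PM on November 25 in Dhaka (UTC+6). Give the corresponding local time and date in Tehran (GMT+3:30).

In UTC: 1:00 PM − 6:00 = 7:00 AM on Nov 25.
Tehran is UTC+3:30: 7:00 AM + 3:30 = 10:30 AM on Nov 25.

10:30 AM on November 25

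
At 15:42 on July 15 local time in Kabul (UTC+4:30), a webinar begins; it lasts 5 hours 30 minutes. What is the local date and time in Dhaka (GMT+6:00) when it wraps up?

Dhaka is 1:30 ahead of Kabul.
After 5 hours 30 minutes it is 21:12 in Kabul.
Shift by the zone difference: 21:12 + 1:30 = 22:42 on Jul 15 in Dhaka.

22:42 on July 15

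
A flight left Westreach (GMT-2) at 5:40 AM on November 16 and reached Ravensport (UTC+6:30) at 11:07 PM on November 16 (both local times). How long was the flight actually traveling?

8 hours 57 minutes

Departure in UTC: 5:40 AM + 2:00 = 7:40 AM on Nov 16.
Arrival in UTC: 11:07 PM − 6:30 = 4:37 PM on Nov 16.
Elapsed = 4:37 PM − 7:40 AM = 8 hours 57 minutes.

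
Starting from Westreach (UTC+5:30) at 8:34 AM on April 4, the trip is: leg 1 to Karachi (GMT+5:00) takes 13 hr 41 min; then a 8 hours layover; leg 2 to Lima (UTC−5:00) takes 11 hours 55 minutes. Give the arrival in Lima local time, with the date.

Convert departure to UTC: 8:34 AM − 5:30 = 3:04 AM UTC on Apr 4.
Add 13 hours 41 minutes leg 1 → 4:45 PM UTC.
Add 8 hours layover in Karachi → 12:45 AM UTC (Apr 5).
Add 11 hours 55 minutes leg 2 → 12:40 PM UTC.
Lima is UTC−5:00, so local arrival = 12:40 PM − 5:00 = 7:40 AM on Apr 5.

7:40 AM on April 5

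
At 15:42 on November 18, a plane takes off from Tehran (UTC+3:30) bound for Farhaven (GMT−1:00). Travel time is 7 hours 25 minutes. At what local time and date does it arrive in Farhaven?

Convert departure to UTC: 15:42 − 3:30 = 12:12 UTC on Nov 18.
Add 7 hours and 25 minutes travel time → 19:37 UTC.
Farhaven is UTC−1:00, so local arrival = 19:37 − 1:00 = 18:37 on Nov 18.

18:37 on November 18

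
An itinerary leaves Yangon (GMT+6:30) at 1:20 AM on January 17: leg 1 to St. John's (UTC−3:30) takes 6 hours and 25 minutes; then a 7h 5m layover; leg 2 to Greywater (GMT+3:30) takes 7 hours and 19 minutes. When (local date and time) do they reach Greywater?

Convert departure to UTC: 1:20 AM − 6:30 = 6:50 PM UTC on Jan 16.
Add 6 hours 25 minutes leg 1 → 1:15 AM UTC (Jan 17).
Add 7 hours 5 minutes layover in St. John's → 8:20 AM UTC.
Add 7 hours 19 minutes leg 2 → 3:39 PM UTC.
Greywater is UTC+3:30, so local arrival = 3:39 PM + 3:30 = 7:09 PM on Jan 17.

7:09 PM on Jan 17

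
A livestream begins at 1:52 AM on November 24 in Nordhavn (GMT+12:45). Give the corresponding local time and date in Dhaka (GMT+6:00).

7:07 PM on November 23

Dhaka is 6:45 behind Nordhavn.
Shift by the zone difference: 1:52 AM − 6:45 = 7:07 PM on Nov 23 in Dhaka.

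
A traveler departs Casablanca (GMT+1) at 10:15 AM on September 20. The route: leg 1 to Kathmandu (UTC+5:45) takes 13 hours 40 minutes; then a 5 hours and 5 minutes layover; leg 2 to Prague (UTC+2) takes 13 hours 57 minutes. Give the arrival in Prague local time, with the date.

7:57 PM on Sep 21

Convert departure to UTC: 10:15 AM − 1:00 = 9:15 AM UTC on Sep 20.
Add 13 hours 40 minutes leg 1 → 10:55 PM UTC.
Add 5 hours 5 minutes layover in Kathmandu → 4:00 AM UTC (Sep 21).
Add 13 hours and 57 minutes leg 2 → 5:57 PM UTC.
Prague is UTC+2:00, so local arrival = 5:57 PM + 2:00 = 7:57 PM on Sep 21.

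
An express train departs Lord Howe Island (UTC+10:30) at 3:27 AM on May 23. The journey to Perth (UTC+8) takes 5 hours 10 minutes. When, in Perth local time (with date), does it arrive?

6:07 AM on May 23

Convert departure to UTC: 3:27 AM − 10:30 = 4:57 PM UTC on May 22.
Add 5 hours 10 minutes travel time → 10:07 PM UTC.
Perth is UTC+8:00, so local arrival = 10:07 PM + 8:00 = 6:07 AM on May 23.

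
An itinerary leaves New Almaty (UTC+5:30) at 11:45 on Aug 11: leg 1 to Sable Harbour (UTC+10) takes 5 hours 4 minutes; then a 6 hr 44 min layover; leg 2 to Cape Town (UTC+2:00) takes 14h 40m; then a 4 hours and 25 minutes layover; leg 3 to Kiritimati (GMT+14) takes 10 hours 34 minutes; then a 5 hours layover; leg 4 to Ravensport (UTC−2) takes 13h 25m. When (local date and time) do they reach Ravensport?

Convert departure to UTC: 11:45 − 5:30 = 06:15 UTC on Aug 11.
Add 5 hours 4 minutes leg 1 → 11:19 UTC.
Add 6 hours and 44 minutes layover in Sable Harbour → 18:03 UTC.
Add 14 hours and 40 minutes leg 2 → 08:43 UTC (Aug 12).
Add 4 hours and 25 minutes layover in Cape Town → 13:08 UTC.
Add 10 hours and 34 minutes leg 3 → 23:42 UTC.
Add 5 hours layover in Kiritimati → 04:42 UTC (Aug 13).
Add 13 hours and 25 minutes leg 4 → 18:07 UTC.
Ravensport is UTC−2:00, so local arrival = 18:07 − 2:00 = 16:07 on Aug 13.

16:07 on August 13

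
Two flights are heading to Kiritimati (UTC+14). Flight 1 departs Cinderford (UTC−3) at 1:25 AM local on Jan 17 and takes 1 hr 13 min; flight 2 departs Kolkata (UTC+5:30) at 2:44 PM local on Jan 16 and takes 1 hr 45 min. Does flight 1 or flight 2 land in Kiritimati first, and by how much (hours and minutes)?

Flight 1 in UTC: 1:25 AM + 3:00 = 4:25 AM on Jan 17.
+1 hour and 13 minutes → arrive 5:38 AM UTC on Jan 17.
Flight 2 in UTC: 2:44 PM − 5:30 = 9:14 AM on Jan 16.
+1 hour 45 minutes → arrive 10:59 AM UTC on Jan 16.
Flight 2 lands earlier by 18 hours 39 minutes.

the second, by 18 hours 39 minutes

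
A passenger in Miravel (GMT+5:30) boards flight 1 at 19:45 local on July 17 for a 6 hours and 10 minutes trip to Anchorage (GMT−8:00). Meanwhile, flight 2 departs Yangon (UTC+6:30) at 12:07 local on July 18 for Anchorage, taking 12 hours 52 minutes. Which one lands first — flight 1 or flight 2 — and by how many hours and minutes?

Flight 1 in UTC: 19:45 − 5:30 = 14:15 on Jul 17.
+6 hours and 10 minutes → arrive 20:25 UTC on Jul 17.
Flight 2 in UTC: 12:07 − 6:30 = 05:37 on Jul 18.
+12 hours and 52 minutes → arrive 18:29 UTC on Jul 18.
Flight 1 lands earlier by 22 hours 4 minutes.

the first, by 22 hours 4 minutes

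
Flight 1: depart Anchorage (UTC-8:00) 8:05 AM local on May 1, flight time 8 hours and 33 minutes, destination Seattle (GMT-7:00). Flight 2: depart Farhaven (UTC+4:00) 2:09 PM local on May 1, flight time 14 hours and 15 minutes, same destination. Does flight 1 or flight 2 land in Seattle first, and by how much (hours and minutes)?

the second, by 14 minutes

Flight 1 in UTC: 8:05 AM + 8:00 = 4:05 PM on May 1.
+8 hours 33 minutes → arrive 12:38 AM UTC on May 2.
Flight 2 in UTC: 2:09 PM − 4:00 = 10:09 AM on May 1.
+14 hours and 15 minutes → arrive 12:24 AM UTC on May 2.
Flight 2 lands earlier by 14 minutes.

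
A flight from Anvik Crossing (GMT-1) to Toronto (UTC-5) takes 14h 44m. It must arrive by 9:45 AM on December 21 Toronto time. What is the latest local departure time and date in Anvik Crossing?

11:01 PM on December 20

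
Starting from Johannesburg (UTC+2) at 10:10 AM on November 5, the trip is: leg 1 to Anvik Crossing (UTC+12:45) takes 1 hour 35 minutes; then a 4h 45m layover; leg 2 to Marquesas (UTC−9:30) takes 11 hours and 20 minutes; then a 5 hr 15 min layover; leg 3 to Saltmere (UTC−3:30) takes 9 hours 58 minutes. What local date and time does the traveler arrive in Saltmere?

1:33 PM on November 6

Convert departure to UTC: 10:10 AM − 2:00 = 8:10 AM UTC on Nov 5.
Add 1 hour 35 minutes leg 1 → 9:45 AM UTC.
Add 4 hours and 45 minutes layover in Anvik Crossing → 2:30 PM UTC.
Add 11 hours 20 minutes leg 2 → 1:50 AM UTC (Nov 6).
Add 5 hours and 15 minutes layover in Marquesas → 7:05 AM UTC.
Add 9 hours 58 minutes leg 3 → 5:03 PM UTC.
Saltmere is UTC−3:30, so local arrival = 5:03 PM − 3:30 = 1:33 PM on Nov 6.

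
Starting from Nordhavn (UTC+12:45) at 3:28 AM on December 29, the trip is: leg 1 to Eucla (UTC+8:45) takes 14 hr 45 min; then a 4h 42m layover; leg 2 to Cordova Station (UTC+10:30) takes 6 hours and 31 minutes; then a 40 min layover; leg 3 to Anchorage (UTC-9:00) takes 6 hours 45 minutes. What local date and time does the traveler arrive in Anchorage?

3:06 PM on December 29

Convert departure to UTC: 3:28 AM − 12:45 = 2:43 PM UTC on Dec 28.
Add 14 hours and 45 minutes leg 1 → 5:28 AM UTC (Dec 29).
Add 4 hours and 42 minutes layover in Eucla → 10:10 AM UTC.
Add 6 hours and 31 minutes leg 2 → 4:41 PM UTC.
Add 40 minutes layover in Cordova Station → 5:21 PM UTC.
Add 6 hours 45 minutes leg 3 → 12:06 AM UTC (Dec 30).
Anchorage is UTC−9:00, so local arrival = 12:06 AM − 9:00 = 3:06 PM on Dec 29.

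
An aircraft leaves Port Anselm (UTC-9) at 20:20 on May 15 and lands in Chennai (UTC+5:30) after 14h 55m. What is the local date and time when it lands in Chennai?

Chennai is 14:30 ahead of Port Anselm.
After 14 hours and 55 minutes it is 11:15 (May 16) in Port Anselm.
Shift by the zone difference: 11:15 + 14:30 = 01:45 on May 17 in Chennai.

01:45 on May 17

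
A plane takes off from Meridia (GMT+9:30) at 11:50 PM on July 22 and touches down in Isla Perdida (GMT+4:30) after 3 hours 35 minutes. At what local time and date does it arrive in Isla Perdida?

Isla Perdida is 5:00 behind Meridia.
After 3 hours 35 minutes it is 3:25 AM (Jul 23) in Meridia.
Shift by the zone difference: 3:25 AM − 5:00 = 10:25 PM on Jul 22 in Isla Perdida.

10:25 PM on July 22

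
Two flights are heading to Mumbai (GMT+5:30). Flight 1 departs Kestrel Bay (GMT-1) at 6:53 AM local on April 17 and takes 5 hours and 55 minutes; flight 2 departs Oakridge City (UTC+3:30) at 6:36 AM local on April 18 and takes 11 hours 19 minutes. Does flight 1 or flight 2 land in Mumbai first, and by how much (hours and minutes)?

Flight 1 in UTC: 6:53 AM + 1:00 = 7:53 AM on Apr 17.
+5 hours 55 minutes → arrive 1:48 PM UTC on Apr 17.
Flight 2 in UTC: 6:36 AM − 3:30 = 3:06 AM on Apr 18.
+11 hours 19 minutes → arrive 2:25 PM UTC on Apr 18.
Flight 1 lands earlier by 24 hours 37 minutes.

the first, by 24 hours 37 minutes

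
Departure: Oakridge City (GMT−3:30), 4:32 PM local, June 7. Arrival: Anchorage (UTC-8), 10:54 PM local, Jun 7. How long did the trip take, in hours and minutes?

10 hours 52 minutes

Departure in UTC: 4:32 PM + 3:30 = 8:02 PM on Jun 7.
Arrival in UTC: 10:54 PM + 8:00 = 6:54 AM on Jun 8.
Elapsed = 6:54 AM − 8:02 PM (+1 day) = 10 hours 52 minutes.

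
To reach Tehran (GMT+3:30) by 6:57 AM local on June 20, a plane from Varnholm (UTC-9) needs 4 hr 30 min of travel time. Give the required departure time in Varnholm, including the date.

1:57 PM on June 19

Target arrival in UTC: 6:57 AM − 3:30 = 3:27 AM on Jun 20.
Subtract 4 hours 30 minutes → departure 10:57 PM UTC on Jun 19.
Varnholm is UTC−9:00: 10:57 PM − 9:00 = 1:57 PM on Jun 19.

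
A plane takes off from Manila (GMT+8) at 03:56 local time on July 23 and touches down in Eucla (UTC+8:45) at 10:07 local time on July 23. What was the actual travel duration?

5 hours 26 minutes

Eucla is 0:45 ahead of Manila.
Clock-face elapsed time (ignoring zones) is 6 hours 11 minutes.
Actual elapsed = 6 hours 11 minutes − 0:45 = 5 hours 26 minutes.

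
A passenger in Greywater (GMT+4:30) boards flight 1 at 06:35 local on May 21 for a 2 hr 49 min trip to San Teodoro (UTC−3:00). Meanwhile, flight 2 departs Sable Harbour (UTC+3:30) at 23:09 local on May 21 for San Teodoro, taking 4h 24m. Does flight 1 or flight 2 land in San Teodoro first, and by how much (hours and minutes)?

the first, by 19 hours 9 minutes

Flight 1 in UTC: 06:35 − 4:30 = 02:05 on May 21.
+2 hours 49 minutes → arrive 04:54 UTC on May 21.
Flight 2 in UTC: 23:09 − 3:30 = 19:39 on May 21.
+4 hours 24 minutes → arrive 00:03 UTC on May 22.
Flight 1 lands earlier by 19 hours 9 minutes.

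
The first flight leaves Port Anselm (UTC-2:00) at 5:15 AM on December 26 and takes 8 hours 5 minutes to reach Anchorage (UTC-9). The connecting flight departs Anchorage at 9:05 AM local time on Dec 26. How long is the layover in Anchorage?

Convert departure to UTC: 5:15 AM + 2:00 = 7:15 AM UTC on Dec 26.
Add 8 hours 5 minutes flight time → 3:20 PM UTC.
Anchorage is UTC−9:00, so local arrival = 3:20 PM − 9:00 = 6:20 AM on Dec 26.
Layover = 9:05 AM − 6:20 AM = 2 hours 45 minutes.

2 hours 45 minutes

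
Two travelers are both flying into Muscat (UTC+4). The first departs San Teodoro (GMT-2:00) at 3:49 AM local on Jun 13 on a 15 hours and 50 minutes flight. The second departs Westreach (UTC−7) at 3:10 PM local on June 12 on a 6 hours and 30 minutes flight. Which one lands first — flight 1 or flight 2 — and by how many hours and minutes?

the second, by 16 hours 59 minutes

Flight 1 in UTC: 3:49 AM + 2:00 = 5:49 AM on Jun 13.
+15 hours and 50 minutes → arrive 9:39 PM UTC on Jun 13.
Flight 2 in UTC: 3:10 PM + 7:00 = 10:10 PM on Jun 12.
+6 hours 30 minutes → arrive 4:40 AM UTC on Jun 13.
Flight 2 lands earlier by 16 hours 59 minutes.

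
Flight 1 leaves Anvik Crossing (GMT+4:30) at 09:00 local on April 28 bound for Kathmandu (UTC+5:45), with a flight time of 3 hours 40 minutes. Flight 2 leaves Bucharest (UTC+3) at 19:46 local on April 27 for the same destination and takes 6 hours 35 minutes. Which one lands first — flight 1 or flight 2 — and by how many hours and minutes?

Flight 1 in UTC: 09:00 − 4:30 = 04:30 on Apr 28.
+3 hours and 40 minutes → arrive 08:10 UTC on Apr 28.
Flight 2 in UTC: 19:46 − 3:00 = 16:46 on Apr 27.
+6 hours and 35 minutes → arrive 23:21 UTC on Apr 27.
Flight 2 lands earlier by 8 hours 49 minutes.

the second, by 8 hours 49 minutes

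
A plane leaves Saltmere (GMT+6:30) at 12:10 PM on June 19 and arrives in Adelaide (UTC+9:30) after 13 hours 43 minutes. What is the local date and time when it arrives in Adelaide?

Adelaide is 3:00 ahead of Saltmere.
After 13 hours and 43 minutes it is 1:53 AM (Jun 20) in Saltmere.
Shift by the zone difference: 1:53 AM + 3:00 = 4:53 AM on Jun 20 in Adelaide.

4:53 AM on June 20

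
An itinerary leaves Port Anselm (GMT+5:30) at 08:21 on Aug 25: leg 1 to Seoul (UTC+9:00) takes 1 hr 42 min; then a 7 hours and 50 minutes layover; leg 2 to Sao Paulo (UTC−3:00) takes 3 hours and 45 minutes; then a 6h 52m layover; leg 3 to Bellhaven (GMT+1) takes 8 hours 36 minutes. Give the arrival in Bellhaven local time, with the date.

08:36 on August 26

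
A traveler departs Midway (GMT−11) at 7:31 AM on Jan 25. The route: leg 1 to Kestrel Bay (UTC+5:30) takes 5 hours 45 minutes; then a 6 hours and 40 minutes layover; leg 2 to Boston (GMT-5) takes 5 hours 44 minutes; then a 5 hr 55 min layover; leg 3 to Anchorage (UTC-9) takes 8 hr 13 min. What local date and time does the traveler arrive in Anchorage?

Convert departure to UTC: 7:31 AM + 11:00 = 6:31 PM UTC on Jan 25.
Add 5 hours 45 minutes leg 1 → 12:16 AM UTC (Jan 26).
Add 6 hours 40 minutes layover in Kestrel Bay → 6:56 AM UTC.
Add 5 hours 44 minutes leg 2 → 12:40 PM UTC.
Add 5 hours 55 minutes layover in Boston → 6:35 PM UTC.
Add 8 hours and 13 minutes leg 3 → 2:48 AM UTC (Jan 27).
Anchorage is UTC−9:00, so local arrival = 2:48 AM − 9:00 = 5:48 PM on Jan 26.

5:48 PM on January 26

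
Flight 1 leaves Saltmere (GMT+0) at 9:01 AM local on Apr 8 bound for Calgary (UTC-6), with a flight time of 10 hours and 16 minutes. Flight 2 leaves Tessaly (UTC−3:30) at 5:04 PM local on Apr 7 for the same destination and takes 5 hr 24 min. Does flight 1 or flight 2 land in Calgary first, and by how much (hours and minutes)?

the second, by 17 hours 19 minutes

Flight 1 departs at 9:01 AM UTC (Apr 8).
+10 hours and 16 minutes → arrive 7:17 PM UTC on Apr 8.
Flight 2 in UTC: 5:04 PM + 3:30 = 8:34 PM on Apr 7.
+5 hours and 24 minutes → arrive 1:58 AM UTC on Apr 8.
Flight 2 lands earlier by 17 hours 19 minutes.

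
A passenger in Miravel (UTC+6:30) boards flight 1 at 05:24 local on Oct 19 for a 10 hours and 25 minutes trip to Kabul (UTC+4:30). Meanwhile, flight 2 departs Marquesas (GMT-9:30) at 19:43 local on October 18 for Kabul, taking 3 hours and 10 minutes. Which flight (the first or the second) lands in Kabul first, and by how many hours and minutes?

Flight 1 in UTC: 05:24 − 6:30 = 22:54 on Oct 18.
+10 hours and 25 minutes → arrive 09:19 UTC on Oct 19.
Flight 2 in UTC: 19:43 + 9:30 = 05:13 on Oct 19.
+3 hours 10 minutes → arrive 08:23 UTC on Oct 19.
Flight 2 lands earlier by 56 minutes.

the second, by 56 minutes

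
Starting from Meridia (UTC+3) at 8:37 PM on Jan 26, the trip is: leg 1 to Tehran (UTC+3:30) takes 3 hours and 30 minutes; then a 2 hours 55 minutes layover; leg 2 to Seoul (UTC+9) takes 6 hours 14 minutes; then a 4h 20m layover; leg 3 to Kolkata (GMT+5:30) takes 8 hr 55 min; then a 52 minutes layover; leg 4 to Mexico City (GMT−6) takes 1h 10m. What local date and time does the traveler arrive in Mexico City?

Convert departure to UTC: 8:37 PM − 3:00 = 5:37 PM UTC on Jan 26.
Add 3 hours and 30 minutes leg 1 → 9:07 PM UTC.
Add 2 hours 55 minutes layover in Tehran → 12:02 AM UTC (Jan 27).
Add 6 hours 14 minutes leg 2 → 6:16 AM UTC.
Add 4 hours and 20 minutes layover in Seoul → 10:36 AM UTC.
Add 8 hours and 55 minutes leg 3 → 7:31 PM UTC.
Add 52 minutes layover in Kolkata → 8:23 PM UTC.
Add 1 hour 10 minutes leg 4 → 9:33 PM UTC.
Mexico City is UTC−6:00, so local arrival = 9:33 PM − 6:00 = 3:33 PM on Jan 27.

3:33 PM on January 27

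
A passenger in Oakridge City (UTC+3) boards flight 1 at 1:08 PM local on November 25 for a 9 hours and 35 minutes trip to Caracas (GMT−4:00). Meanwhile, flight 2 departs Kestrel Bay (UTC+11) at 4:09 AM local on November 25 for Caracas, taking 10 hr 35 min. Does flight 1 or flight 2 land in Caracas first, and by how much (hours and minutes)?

the second, by 15 hours 59 minutes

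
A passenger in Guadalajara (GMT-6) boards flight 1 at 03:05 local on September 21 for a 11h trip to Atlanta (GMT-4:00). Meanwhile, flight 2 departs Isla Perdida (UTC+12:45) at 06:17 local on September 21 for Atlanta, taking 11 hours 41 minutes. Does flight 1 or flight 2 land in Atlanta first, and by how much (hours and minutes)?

the second, by 14 hours 52 minutes

Flight 1 in UTC: 03:05 + 6:00 = 09:05 on Sep 21.
+11 hours → arrive 20:05 UTC on Sep 21.
Flight 2 in UTC: 06:17 − 12:45 = 17:32 on Sep 20.
+11 hours and 41 minutes → arrive 05:13 UTC on Sep 21.
Flight 2 lands earlier by 14 hours 52 minutes.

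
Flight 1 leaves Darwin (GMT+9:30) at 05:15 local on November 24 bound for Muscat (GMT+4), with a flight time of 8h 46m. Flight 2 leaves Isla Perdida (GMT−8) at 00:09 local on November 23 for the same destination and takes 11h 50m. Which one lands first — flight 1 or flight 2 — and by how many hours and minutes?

the second, by 8 hours 32 minutes

Flight 1 in UTC: 05:15 − 9:30 = 19:45 on Nov 23.
+8 hours 46 minutes → arrive 04:31 UTC on Nov 24.
Flight 2 in UTC: 00:09 + 8:00 = 08:09 on Nov 23.
+11 hours and 50 minutes → arrive 19:59 UTC on Nov 23.
Flight 2 lands earlier by 8 hours 32 minutes.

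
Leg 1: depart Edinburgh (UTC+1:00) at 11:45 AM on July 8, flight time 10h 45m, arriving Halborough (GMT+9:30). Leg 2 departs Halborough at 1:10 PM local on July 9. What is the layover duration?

Convert departure to UTC: 11:45 AM − 1:00 = 10:45 AM UTC on Jul 8.
Add 10 hours and 45 minutes flight time → 9:30 PM UTC.
Halborough is UTC+9:30, so local arrival = 9:30 PM + 9:30 = 7:00 AM on Jul 9.
Layover = 1:10 PM − 7:00 AM = 6 hours 10 minutes.

6 hours 10 minutes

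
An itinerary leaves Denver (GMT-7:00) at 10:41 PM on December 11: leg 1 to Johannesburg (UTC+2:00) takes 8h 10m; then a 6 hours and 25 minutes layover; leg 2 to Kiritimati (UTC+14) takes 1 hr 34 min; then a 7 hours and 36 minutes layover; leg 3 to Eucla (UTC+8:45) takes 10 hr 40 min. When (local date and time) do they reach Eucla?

Convert departure to UTC: 10:41 PM + 7:00 = 5:41 AM UTC on Dec 12.
Add 8 hours and 10 minutes leg 1 → 1:51 PM UTC.
Add 6 hours 25 minutes layover in Johannesburg → 8:16 PM UTC.
Add 1 hour 34 minutes leg 2 → 9:50 PM UTC.
Add 7 hours and 36 minutes layover in Kiritimati → 5:26 AM UTC (Dec 13).
Add 10 hours 40 minutes leg 3 → 4:06 PM UTC.
Eucla is UTC+8:45, so local arrival = 4:06 PM + 8:45 = 12:51 AM on Dec 14.

12:51 AM on Dec 14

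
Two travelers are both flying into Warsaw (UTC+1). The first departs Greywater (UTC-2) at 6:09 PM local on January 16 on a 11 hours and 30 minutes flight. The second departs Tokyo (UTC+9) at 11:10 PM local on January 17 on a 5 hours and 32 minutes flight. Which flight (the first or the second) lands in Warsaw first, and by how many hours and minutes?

Flight 1 in UTC: 6:09 PM + 2:00 = 8:09 PM on Jan 16.
+11 hours and 30 minutes → arrive 7:39 AM UTC on Jan 17.
Flight 2 in UTC: 11:10 PM − 9:00 = 2:10 PM on Jan 17.
+5 hours 32 minutes → arrive 7:42 PM UTC on Jan 17.
Flight 1 lands earlier by 12 hours 3 minutes.

the first, by 12 hours 3 minutes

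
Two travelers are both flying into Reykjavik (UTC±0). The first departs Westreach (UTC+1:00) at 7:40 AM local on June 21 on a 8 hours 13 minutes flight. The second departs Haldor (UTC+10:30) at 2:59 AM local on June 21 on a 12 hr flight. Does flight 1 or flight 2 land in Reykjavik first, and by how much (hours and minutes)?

Flight 1 in UTC: 7:40 AM − 1:00 = 6:40 AM on Jun 21.
+8 hours and 13 minutes → arrive 2:53 PM UTC on Jun 21.
Flight 2 in UTC: 2:59 AM − 10:30 = 4:29 PM on Jun 20.
+12 hours → arrive 4:29 AM UTC on Jun 21.
Flight 2 lands earlier by 10 hours 24 minutes.

the second, by 10 hours 24 minutes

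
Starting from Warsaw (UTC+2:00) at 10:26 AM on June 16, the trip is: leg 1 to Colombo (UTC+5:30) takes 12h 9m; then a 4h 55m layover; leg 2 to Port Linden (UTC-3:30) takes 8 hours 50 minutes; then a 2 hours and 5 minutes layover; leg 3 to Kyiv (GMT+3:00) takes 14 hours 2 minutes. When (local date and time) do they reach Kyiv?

Convert departure to UTC: 10:26 AM − 2:00 = 8:26 AM UTC on Jun 16.
Add 12 hours and 9 minutes leg 1 → 8:35 PM UTC.
Add 4 hours and 55 minutes layover in Colombo → 1:30 AM UTC (Jun 17).
Add 8 hours 50 minutes leg 2 → 10:20 AM UTC.
Add 2 hours and 5 minutes layover in Port Linden → 12:25 PM UTC.
Add 14 hours and 2 minutes leg 3 → 2:27 AM UTC (Jun 18).
Kyiv is UTC+3:00, so local arrival = 2:27 AM + 3:00 = 5:27 AM on Jun 18.

5:27 AM on June 18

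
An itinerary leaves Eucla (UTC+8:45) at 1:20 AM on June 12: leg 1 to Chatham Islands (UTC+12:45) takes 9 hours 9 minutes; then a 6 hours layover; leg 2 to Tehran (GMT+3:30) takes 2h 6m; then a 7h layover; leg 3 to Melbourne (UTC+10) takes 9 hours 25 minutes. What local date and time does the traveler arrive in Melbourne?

12:15 PM on June 13

Convert departure to UTC: 1:20 AM − 8:45 = 4:35 PM UTC on Jun 11.
Add 9 hours and 9 minutes leg 1 → 1:44 AM UTC (Jun 12).
Add 6 hours layover in Chatham Islands → 7:44 AM UTC.
Add 2 hours 6 minutes leg 2 → 9:50 AM UTC.
Add 7 hours layover in Tehran → 4:50 PM UTC.
Add 9 hours 25 minutes leg 3 → 2:15 AM UTC (Jun 13).
Melbourne is UTC+10:00, so local arrival = 2:15 AM + 10:00 = 12:15 PM on Jun 13.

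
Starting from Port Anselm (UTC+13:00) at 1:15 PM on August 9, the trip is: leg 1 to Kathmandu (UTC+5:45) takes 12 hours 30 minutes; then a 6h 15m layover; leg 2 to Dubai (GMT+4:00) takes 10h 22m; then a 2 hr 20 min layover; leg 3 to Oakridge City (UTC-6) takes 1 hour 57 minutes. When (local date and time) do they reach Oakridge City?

3:39 AM on Aug 10

Convert departure to UTC: 1:15 PM − 13:00 = 12:15 AM UTC on Aug 9.
Add 12 hours 30 minutes leg 1 → 12:45 PM UTC.
Add 6 hours 15 minutes layover in Kathmandu → 7:00 PM UTC.
Add 10 hours and 22 minutes leg 2 → 5:22 AM UTC (Aug 10).
Add 2 hours 20 minutes layover in Dubai → 7:42 AM UTC.
Add 1 hour and 57 minutes leg 3 → 9:39 AM UTC.
Oakridge City is UTC−6:00, so local arrival = 9:39 AM − 6:00 = 3:39 AM on Aug 10.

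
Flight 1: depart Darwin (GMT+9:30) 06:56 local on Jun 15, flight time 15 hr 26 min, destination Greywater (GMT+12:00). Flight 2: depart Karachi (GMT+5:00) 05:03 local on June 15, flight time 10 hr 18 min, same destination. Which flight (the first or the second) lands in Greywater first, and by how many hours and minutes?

the second, by 2 hours 31 minutes

Flight 1 in UTC: 06:56 − 9:30 = 21:26 on Jun 14.
+15 hours and 26 minutes → arrive 12:52 UTC on Jun 15.
Flight 2 in UTC: 05:03 − 5:00 = 00:03 on Jun 15.
+10 hours and 18 minutes → arrive 10:21 UTC on Jun 15.
Flight 2 lands earlier by 2 hours 31 minutes.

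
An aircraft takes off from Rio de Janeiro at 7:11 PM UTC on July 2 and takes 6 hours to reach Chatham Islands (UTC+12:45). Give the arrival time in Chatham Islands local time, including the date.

1:56 PM on July 3

Departure is given in UTC: 7:11 PM on Jul 2.
Add 6 hours → 1:11 AM UTC (Jul 3).
Chatham Islands is UTC+12:45: 1:11 AM + 12:45 = 1:56 PM on Jul 3.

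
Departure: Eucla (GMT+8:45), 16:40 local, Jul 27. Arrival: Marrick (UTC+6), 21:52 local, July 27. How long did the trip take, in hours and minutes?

Departure in UTC: 16:40 − 8:45 = 07:55 on Jul 27.
Arrival in UTC: 21:52 − 6:00 = 15:52 on Jul 27.
Elapsed = 15:52 − 07:55 = 7 hours 57 minutes.

7 hours 57 minutes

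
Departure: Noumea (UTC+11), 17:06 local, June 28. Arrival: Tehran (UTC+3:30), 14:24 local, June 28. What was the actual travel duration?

Departure in UTC: 17:06 − 11:00 = 06:06 on Jun 28.
Arrival in UTC: 14:24 − 3:30 = 10:54 on Jun 28.
Elapsed = 10:54 − 06:06 = 4 hours 48 minutes.

4 hours 48 minutes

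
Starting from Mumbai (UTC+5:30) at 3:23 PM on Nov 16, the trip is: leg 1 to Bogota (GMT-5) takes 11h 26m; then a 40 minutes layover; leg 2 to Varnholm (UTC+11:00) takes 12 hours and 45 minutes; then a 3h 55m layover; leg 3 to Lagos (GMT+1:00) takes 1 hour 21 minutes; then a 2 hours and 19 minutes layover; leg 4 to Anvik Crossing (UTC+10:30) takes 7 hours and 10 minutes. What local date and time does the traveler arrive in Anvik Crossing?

11:59 AM on November 18

Convert departure to UTC: 3:23 PM − 5:30 = 9:53 AM UTC on Nov 16.
Add 11 hours and 26 minutes leg 1 → 9:19 PM UTC.
Add 40 minutes layover in Bogota → 9:59 PM UTC.
Add 12 hours and 45 minutes leg 2 → 10:44 AM UTC (Nov 17).
Add 3 hours 55 minutes layover in Varnholm → 2:39 PM UTC.
Add 1 hour and 21 minutes leg 3 → 4:00 PM UTC.
Add 2 hours 19 minutes layover in Lagos → 6:19 PM UTC.
Add 7 hours 10 minutes leg 4 → 1:29 AM UTC (Nov 18).
Anvik Crossing is UTC+10:30, so local arrival = 1:29 AM + 10:30 = 11:59 AM on Nov 18.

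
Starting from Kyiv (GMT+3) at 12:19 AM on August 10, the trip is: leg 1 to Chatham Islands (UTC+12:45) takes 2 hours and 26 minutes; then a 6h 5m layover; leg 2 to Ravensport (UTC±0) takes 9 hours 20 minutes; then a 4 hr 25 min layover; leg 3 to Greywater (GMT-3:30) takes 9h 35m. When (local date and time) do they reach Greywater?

Convert departure to UTC: 12:19 AM − 3:00 = 9:19 PM UTC on Aug 9.
Add 2 hours 26 minutes leg 1 → 11:45 PM UTC.
Add 6 hours 5 minutes layover in Chatham Islands → 5:50 AM UTC (Aug 10).
Add 9 hours 20 minutes leg 2 → 3:10 PM UTC.
Add 4 hours and 25 minutes layover in Ravensport → 7:35 PM UTC.
Add 9 hours and 35 minutes leg 3 → 5:10 AM UTC (Aug 11).
Greywater is UTC−3:30, so local arrival = 5:10 AM − 3:30 = 1:40 AM on Aug 11.

1:40 AM on August 11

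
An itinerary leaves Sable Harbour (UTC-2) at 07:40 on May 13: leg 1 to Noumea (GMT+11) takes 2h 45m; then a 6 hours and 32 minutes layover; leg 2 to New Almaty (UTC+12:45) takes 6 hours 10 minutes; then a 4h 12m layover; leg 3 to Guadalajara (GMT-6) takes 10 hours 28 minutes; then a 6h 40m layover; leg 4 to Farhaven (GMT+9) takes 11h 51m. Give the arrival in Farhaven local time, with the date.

19:18 on May 15

Convert departure to UTC: 07:40 + 2:00 = 09:40 UTC on May 13.
Add 2 hours 45 minutes leg 1 → 12:25 UTC.
Add 6 hours and 32 minutes layover in Noumea → 18:57 UTC.
Add 6 hours 10 minutes leg 2 → 01:07 UTC (May 14).
Add 4 hours and 12 minutes layover in New Almaty → 05:19 UTC.
Add 10 hours 28 minutes leg 3 → 15:47 UTC.
Add 6 hours and 40 minutes layover in Guadalajara → 22:27 UTC.
Add 11 hours 51 minutes leg 4 → 10:18 UTC (May 15).
Farhaven is UTC+9:00, so local arrival = 10:18 + 9:00 = 19:18 on May 15.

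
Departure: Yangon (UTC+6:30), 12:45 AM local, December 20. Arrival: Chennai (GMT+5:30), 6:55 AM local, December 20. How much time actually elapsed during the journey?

7 hours 10 minutes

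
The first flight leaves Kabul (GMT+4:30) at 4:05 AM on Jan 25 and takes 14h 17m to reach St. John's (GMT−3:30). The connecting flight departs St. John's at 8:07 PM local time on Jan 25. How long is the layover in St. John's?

Convert departure to UTC: 4:05 AM − 4:30 = 11:35 PM UTC on Jan 24.
Add 14 hours 17 minutes flight time → 1:52 PM UTC (Jan 25).
St. John's is UTC−3:30, so local arrival = 1:52 PM − 3:30 = 10:22 AM on Jan 25.
Layover = 8:07 PM − 10:22 AM = 9 hours 45 minutes.

9 hours 45 minutes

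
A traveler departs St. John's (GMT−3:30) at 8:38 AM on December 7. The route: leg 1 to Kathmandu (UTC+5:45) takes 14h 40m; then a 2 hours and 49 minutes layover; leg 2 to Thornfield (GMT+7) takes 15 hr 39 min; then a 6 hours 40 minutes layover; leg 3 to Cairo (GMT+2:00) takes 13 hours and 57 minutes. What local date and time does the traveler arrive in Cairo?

7:53 PM on Dec 9

Convert departure to UTC: 8:38 AM + 3:30 = 12:08 PM UTC on Dec 7.
Add 14 hours 40 minutes leg 1 → 2:48 AM UTC (Dec 8).
Add 2 hours and 49 minutes layover in Kathmandu → 5:37 AM UTC.
Add 15 hours and 39 minutes leg 2 → 9:16 PM UTC.
Add 6 hours and 40 minutes layover in Thornfield → 3:56 AM UTC (Dec 9).
Add 13 hours 57 minutes leg 3 → 5:53 PM UTC.
Cairo is UTC+2:00, so local arrival = 5:53 PM + 2:00 = 7:53 PM on Dec 9.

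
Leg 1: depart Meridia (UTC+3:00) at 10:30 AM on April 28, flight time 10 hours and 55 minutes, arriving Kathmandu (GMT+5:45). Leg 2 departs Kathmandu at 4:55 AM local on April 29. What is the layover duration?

4 hours 45 minutes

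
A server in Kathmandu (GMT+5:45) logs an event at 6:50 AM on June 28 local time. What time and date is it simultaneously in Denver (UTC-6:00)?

Denver is 11:45 behind Kathmandu.
Shift by the zone difference: 6:50 AM − 11:45 = 7:05 PM on Jun 27 in Denver.

7:05 PM on June 27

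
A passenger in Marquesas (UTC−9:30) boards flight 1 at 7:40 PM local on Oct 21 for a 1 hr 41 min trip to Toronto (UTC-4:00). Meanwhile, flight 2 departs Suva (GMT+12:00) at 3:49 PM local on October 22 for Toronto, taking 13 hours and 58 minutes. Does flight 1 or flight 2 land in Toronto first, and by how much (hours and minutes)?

the first, by 10 hours 56 minutes

Flight 1 in UTC: 7:40 PM + 9:30 = 5:10 AM on Oct 22.
+1 hour and 41 minutes → arrive 6:51 AM UTC on Oct 22.
Flight 2 in UTC: 3:49 PM − 12:00 = 3:49 AM on Oct 22.
+13 hours 58 minutes → arrive 5:47 PM UTC on Oct 22.
Flight 1 lands earlier by 10 hours 56 minutes.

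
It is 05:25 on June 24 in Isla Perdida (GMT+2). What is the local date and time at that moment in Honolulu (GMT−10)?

Honolulu is 12:00 behind Isla Perdida.
Shift by the zone difference: 05:25 − 12:00 = 17:25 on Jun 23 in Honolulu.

17:25 on June 23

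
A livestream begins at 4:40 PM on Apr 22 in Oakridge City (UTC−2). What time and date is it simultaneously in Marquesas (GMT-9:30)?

9:10 AM on April 22

In UTC: 4:40 PM + 2:00 = 6:40 PM on Apr 22.
Marquesas is UTC−9:30: 6:40 PM − 9:30 = 9:10 AM on Apr 22.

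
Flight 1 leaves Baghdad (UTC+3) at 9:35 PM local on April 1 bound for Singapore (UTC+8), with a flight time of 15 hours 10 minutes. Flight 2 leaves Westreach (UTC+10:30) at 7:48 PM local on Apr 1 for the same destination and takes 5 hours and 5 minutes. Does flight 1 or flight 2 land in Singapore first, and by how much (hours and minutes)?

Flight 1 in UTC: 9:35 PM − 3:00 = 6:35 PM on Apr 1.
+15 hours and 10 minutes → arrive 9:45 AM UTC on Apr 2.
Flight 2 in UTC: 7:48 PM − 10:30 = 9:18 AM on Apr 1.
+5 hours and 5 minutes → arrive 2:23 PM UTC on Apr 1.
Flight 2 lands earlier by 19 hours 22 minutes.

the second, by 19 hours 22 minutes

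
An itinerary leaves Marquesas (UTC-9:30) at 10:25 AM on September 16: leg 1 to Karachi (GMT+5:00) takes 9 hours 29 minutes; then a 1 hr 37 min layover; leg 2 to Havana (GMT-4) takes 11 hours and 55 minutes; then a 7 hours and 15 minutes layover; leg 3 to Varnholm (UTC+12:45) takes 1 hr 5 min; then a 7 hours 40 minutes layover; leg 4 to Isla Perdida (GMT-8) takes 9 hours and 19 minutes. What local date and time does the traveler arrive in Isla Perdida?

12:15 PM on September 18

Convert departure to UTC: 10:25 AM + 9:30 = 7:55 PM UTC on Sep 16.
Add 9 hours 29 minutes leg 1 → 5:24 AM UTC (Sep 17).
Add 1 hour and 37 minutes layover in Karachi → 7:01 AM UTC.
Add 11 hours and 55 minutes leg 2 → 6:56 PM UTC.
Add 7 hours 15 minutes layover in Havana → 2:11 AM UTC (Sep 18).
Add 1 hour and 5 minutes leg 3 → 3:16 AM UTC.
Add 7 hours 40 minutes layover in Varnholm → 10:56 AM UTC.
Add 9 hours and 19 minutes leg 4 → 8:15 PM UTC.
Isla Perdida is UTC−8:00, so local arrival = 8:15 PM − 8:00 = 12:15 PM on Sep 18.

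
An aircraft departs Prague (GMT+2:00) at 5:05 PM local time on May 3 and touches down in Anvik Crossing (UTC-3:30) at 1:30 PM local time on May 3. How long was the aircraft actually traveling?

Departure in UTC: 5:05 PM − 2:00 = 3:05 PM on May 3.
Arrival in UTC: 1:30 PM + 3:30 = 5:00 PM on May 3.
Elapsed = 5:00 PM − 3:05 PM = 1 hour 55 minutes.

1 hour 55 minutes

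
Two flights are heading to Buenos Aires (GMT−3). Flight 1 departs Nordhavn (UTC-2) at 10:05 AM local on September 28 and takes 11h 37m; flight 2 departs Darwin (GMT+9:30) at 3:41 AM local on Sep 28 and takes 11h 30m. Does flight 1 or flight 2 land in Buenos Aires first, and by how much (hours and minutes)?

the second, by 18 hours 1 minute

Flight 1 in UTC: 10:05 AM + 2:00 = 12:05 PM on Sep 28.
+11 hours and 37 minutes → arrive 11:42 PM UTC on Sep 28.
Flight 2 in UTC: 3:41 AM − 9:30 = 6:11 PM on Sep 27.
+11 hours and 30 minutes → arrive 5:41 AM UTC on Sep 28.
Flight 2 lands earlier by 18 hours 1 minute.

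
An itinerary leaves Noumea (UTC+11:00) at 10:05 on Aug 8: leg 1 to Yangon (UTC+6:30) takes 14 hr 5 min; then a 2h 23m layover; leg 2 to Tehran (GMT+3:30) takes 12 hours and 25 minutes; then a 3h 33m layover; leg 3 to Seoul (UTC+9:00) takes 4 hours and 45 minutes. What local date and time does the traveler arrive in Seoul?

21:16 on August 9

Convert departure to UTC: 10:05 − 11:00 = 23:05 UTC on Aug 7.
Add 14 hours 5 minutes leg 1 → 13:10 UTC (Aug 8).
Add 2 hours 23 minutes layover in Yangon → 15:33 UTC.
Add 12 hours 25 minutes leg 2 → 03:58 UTC (Aug 9).
Add 3 hours 33 minutes layover in Tehran → 07:31 UTC.
Add 4 hours and 45 minutes leg 3 → 12:16 UTC.
Seoul is UTC+9:00, so local arrival = 12:16 + 9:00 = 21:16 on Aug 9.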